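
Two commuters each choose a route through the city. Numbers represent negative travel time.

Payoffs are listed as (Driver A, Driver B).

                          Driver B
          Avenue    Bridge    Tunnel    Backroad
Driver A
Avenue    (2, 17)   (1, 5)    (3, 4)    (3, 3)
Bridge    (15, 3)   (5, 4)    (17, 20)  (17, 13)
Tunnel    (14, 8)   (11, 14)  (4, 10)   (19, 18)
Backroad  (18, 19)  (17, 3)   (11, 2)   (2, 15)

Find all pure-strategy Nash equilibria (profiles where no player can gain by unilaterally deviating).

The pure Nash equilibria are (Bridge, Tunnel); (Tunnel, Backroad); (Backroad, Avenue).

(Avenue, Avenue): Driver A can switch to Bridge (2 → 15). Not NE.
(Avenue, Bridge): Driver A can switch to Bridge (1 → 5). Not NE.
(Avenue, Tunnel): Driver A can switch to Bridge (3 → 17). Not NE.
(Avenue, Backroad): Driver A can switch to Bridge (3 → 17). Not NE.
(Bridge, Avenue): Driver A can switch to Backroad (15 → 18). Not NE.
(Bridge, Bridge): Driver A can switch to Tunnel (5 → 11). Not NE.
(Bridge, Tunnel): Driver A gets 17, best alternative 11; Driver B gets 20, best alternative 13. No profitable deviation — NE.
(Tunnel, Backroad): Driver A gets 19, best alternative 17; Driver B gets 18, best alternative 14. No profitable deviation — NE.
(Backroad, Avenue): Driver A gets 18, best alternative 15; Driver B gets 19, best alternative 15. No profitable deviation — NE.
(The remaining 7 profiles each have a profitable deviation by the same check.)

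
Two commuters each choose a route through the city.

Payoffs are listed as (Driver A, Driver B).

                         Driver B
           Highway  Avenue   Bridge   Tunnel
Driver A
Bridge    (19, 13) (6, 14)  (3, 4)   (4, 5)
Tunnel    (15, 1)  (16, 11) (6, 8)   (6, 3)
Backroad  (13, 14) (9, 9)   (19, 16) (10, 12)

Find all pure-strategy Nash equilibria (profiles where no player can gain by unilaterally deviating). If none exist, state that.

The pure Nash equilibria are (Tunnel, Avenue); (Backroad, Bridge).

(Bridge, Highway): Driver B can switch to Avenue (13 → 14). Not NE.
(Bridge, Avenue): Driver A can switch to Tunnel (6 → 16). Not NE.
(Bridge, Bridge): Driver A can switch to Tunnel (3 → 6). Not NE.
(Bridge, Tunnel): Driver A can switch to Tunnel (4 → 6). Not NE.
(Tunnel, Highway): Driver A can switch to Bridge (15 → 19). Not NE.
(Tunnel, Avenue): Driver A gets 16, best alternative 9; Driver B gets 11, best alternative 8. No profitable deviation — NE.
(Tunnel, Bridge): Driver A can switch to Backroad (6 → 19). Not NE.
(Tunnel, Tunnel): Driver A can switch to Backroad (6 → 10). Not NE.
(Backroad, Highway): Driver A can switch to Bridge (13 → 19). Not NE.
(Backroad, Avenue): Driver A can switch to Tunnel (9 → 16). Not NE.
(Backroad, Bridge): Driver A gets 19, best alternative 6; Driver B gets 16, best alternative 14. No profitable deviation — NE.
(Backroad, Tunnel): Driver B can switch to Highway (12 → 14). Not NE.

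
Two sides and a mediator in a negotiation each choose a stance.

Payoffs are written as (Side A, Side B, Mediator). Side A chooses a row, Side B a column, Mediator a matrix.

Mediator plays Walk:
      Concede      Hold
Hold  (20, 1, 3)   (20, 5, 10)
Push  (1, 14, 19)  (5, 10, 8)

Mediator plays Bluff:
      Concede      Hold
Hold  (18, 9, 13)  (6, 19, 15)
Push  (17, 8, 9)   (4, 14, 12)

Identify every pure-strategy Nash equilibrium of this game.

For each player, find the best response to each opponent profile; mutual best responses are the pure NE.
Side A against (Concede, Walk): payoffs 20, 1 → best response Hold.
Side A against (Concede, Bluff): payoffs 18, 17 → best response Hold.
Side A against (Hold, Walk): payoffs 20, 5 → best response Hold.
Side A against (Hold, Bluff): payoffs 6, 4 → best response Hold.
Side B against (Hold, Walk): payoffs 1, 5 → best response Hold.
Side B against (Hold, Bluff): payoffs 9, 19 → best response Hold.
Side B against (Push, Walk): payoffs 14, 10 → best response Concede.
Side B against (Push, Bluff): payoffs 8, 14 → best response Hold.
Mediator against (Hold, Concede): payoffs 3, 13 → best response Bluff.
Mediator against (Hold, Hold): payoffs 10, 15 → best response Bluff.
Mediator against (Push, Concede): payoffs 19, 9 → best response Walk.
Mediator against (Push, Hold): payoffs 8, 12 → best response Bluff.
Mutual best responses: (Hold, Hold, Bluff).

Pure NE: (Hold, Hold, Bluff)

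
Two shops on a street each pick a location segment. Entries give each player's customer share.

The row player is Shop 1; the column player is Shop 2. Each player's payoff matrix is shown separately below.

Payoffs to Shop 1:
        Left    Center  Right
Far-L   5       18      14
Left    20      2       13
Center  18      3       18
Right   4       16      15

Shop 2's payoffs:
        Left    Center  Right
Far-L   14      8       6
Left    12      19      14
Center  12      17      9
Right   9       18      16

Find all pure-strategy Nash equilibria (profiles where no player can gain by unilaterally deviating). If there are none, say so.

There is no pure-strategy Nash equilibrium.

Mark each player's best response to every combination of opponents' strategies; a profile where every player is best-responding is a pure Nash equilibrium.
Shop 1 against Left: payoffs 5, 20, 18, 4 → best response Left.
Shop 1 against Center: payoffs 18, 2, 3, 16 → best response Far-L.
Shop 1 against Right: payoffs 14, 13, 18, 15 → best response Center.
Shop 2 against Far-L: payoffs 14, 8, 6 → best response Left.
Shop 2 against Left: payoffs 12, 19, 14 → best response Center.
Shop 2 against Center: payoffs 12, 17, 9 → best response Center.
Shop 2 against Right: payoffs 9, 18, 16 → best response Center.
No profile is a mutual best response for all players.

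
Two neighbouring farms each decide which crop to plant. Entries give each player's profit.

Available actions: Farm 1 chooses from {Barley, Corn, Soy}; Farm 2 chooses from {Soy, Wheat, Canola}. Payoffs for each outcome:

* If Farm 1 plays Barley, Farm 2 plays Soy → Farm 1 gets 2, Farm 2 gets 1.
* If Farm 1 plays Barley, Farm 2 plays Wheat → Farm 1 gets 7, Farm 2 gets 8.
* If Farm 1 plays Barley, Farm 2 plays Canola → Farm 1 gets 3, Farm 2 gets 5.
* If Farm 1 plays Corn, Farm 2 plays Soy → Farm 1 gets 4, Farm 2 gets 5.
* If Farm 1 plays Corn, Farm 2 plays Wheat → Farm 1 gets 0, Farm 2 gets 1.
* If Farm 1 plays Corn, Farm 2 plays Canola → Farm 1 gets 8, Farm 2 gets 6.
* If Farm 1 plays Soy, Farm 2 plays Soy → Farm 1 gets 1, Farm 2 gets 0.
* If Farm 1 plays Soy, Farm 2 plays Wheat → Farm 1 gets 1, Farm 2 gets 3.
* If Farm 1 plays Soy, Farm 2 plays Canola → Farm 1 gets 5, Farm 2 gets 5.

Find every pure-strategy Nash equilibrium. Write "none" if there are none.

Mark each player's best response to every combination of opponents' strategies; a profile where every player is best-responding is a pure Nash equilibrium.
Farm 1 against Soy: payoffs 2, 4, 1 → best response Corn.
Farm 1 against Wheat: payoffs 7, 0, 1 → best response Barley.
Farm 1 against Canola: payoffs 3, 8, 5 → best response Corn.
Farm 2 against Barley: payoffs 1, 8, 5 → best response Wheat.
Farm 2 against Corn: payoffs 5, 1, 6 → best response Canola.
Farm 2 against Soy: payoffs 0, 3, 5 → best response Canola.
Mutual best responses: (Barley, Wheat); (Corn, Canola).

(Barley, Wheat), (Corn, Canola)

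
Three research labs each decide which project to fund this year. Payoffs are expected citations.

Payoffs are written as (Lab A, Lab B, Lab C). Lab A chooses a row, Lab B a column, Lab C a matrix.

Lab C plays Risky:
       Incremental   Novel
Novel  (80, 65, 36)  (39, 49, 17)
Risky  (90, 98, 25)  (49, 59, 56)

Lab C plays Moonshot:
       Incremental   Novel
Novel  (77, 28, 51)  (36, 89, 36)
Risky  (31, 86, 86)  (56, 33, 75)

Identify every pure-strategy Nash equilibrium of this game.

Lab A against (Incremental, Risky): payoffs 80, 90 → best response Risky.
Lab A against (Incremental, Moonshot): payoffs 77, 31 → best response Novel.
Lab A against (Novel, Risky): payoffs 39, 49 → best response Risky.
Lab A against (Novel, Moonshot): payoffs 36, 56 → best response Risky.
Lab B against (Novel, Risky): payoffs 65, 49 → best response Incremental.
Lab B against (Novel, Moonshot): payoffs 28, 89 → best response Novel.
Lab B against (Risky, Risky): payoffs 98, 59 → best response Incremental.
Lab B against (Risky, Moonshot): payoffs 86, 33 → best response Incremental.
Lab C against (Novel, Incremental): payoffs 36, 51 → best response Moonshot.
Lab C against (Novel, Novel): payoffs 17, 36 → best response Moonshot.
Lab C against (Risky, Incremental): payoffs 25, 86 → best response Moonshot.
Lab C against (Risky, Novel): payoffs 56, 75 → best response Moonshot.
No profile is a mutual best response for all players.

This game has no pure Nash equilibrium.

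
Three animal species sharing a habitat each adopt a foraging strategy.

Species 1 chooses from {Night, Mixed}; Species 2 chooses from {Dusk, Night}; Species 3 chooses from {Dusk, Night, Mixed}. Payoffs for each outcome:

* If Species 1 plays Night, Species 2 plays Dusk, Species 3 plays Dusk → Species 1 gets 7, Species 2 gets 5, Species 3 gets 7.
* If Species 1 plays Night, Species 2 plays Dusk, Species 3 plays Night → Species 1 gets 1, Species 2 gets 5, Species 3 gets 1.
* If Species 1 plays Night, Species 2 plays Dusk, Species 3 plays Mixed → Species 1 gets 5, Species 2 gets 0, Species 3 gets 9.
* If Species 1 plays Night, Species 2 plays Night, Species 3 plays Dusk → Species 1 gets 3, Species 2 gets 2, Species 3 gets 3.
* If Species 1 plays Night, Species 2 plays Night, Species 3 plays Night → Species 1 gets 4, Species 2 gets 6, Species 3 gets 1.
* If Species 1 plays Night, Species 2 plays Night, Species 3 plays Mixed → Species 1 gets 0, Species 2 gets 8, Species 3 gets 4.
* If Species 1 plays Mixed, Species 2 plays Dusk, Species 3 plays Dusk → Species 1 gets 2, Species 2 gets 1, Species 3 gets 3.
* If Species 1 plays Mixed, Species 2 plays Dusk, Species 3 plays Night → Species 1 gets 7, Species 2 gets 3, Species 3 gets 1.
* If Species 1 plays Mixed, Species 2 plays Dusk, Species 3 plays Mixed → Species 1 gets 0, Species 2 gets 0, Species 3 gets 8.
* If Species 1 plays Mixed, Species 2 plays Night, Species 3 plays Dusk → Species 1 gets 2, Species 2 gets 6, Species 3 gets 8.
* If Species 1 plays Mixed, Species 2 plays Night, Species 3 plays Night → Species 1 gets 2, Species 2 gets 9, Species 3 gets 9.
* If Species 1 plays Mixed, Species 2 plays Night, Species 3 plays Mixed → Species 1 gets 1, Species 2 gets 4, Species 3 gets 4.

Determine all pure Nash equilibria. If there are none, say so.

Check each profile: it is a Nash equilibrium iff no player can strictly gain by switching unilaterally.
(Night, Dusk, Dusk): Species 3 can switch to Mixed (7 → 9). Not NE.
(Night, Dusk, Night): Species 1 can switch to Mixed (1 → 7). Not NE.
(Night, Dusk, Mixed): Species 2 can switch to Night (0 → 8). Not NE.
(Night, Night, Dusk): Species 2 can switch to Dusk (2 → 5). Not NE.
(Night, Night, Night): Species 3 can switch to Dusk (1 → 3). Not NE.
(Night, Night, Mixed): Species 1 can switch to Mixed (0 → 1). Not NE.
(Mixed, Dusk, Dusk): Species 1 can switch to Night (2 → 7). Not NE.
(Mixed, Dusk, Night): Species 2 can switch to Night (3 → 9). Not NE.
(Mixed, Dusk, Mixed): Species 1 can switch to Night (0 → 5). Not NE.
(Mixed, Night, Dusk): Species 1 can switch to Night (2 → 3). Not NE.
(The remaining 2 profiles each have a profitable deviation by the same check.)

none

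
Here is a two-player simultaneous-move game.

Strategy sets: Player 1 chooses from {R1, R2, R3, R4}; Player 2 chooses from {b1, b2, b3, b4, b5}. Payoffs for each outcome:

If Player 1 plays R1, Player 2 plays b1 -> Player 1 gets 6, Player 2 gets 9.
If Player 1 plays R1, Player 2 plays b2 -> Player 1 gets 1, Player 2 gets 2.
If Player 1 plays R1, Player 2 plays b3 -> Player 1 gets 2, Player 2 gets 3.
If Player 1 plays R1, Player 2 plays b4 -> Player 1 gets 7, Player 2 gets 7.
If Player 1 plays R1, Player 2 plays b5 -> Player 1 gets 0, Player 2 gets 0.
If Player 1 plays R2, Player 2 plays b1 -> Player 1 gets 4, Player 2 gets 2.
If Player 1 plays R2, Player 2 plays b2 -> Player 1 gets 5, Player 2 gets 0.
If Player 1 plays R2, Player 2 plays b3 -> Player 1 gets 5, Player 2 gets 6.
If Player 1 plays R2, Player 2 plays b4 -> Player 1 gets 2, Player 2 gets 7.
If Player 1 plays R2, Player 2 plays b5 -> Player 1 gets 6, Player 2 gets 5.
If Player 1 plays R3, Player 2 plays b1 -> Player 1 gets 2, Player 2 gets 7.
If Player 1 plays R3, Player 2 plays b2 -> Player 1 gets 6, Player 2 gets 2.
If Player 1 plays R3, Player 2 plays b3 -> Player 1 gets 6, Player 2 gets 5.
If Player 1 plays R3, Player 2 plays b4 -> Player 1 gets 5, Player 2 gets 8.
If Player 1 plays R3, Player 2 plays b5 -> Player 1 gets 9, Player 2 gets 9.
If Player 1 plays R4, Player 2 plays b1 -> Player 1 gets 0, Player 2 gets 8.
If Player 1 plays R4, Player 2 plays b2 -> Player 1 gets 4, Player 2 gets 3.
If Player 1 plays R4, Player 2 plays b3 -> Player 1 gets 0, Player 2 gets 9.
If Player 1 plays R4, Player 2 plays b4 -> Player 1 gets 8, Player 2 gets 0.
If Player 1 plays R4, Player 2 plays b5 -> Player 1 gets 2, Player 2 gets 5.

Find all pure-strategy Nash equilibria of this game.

Pure-strategy Nash equilibria: (R1, b1); (R3, b5)

For each strategy profile, look for a profitable unilateral deviation.
(R1, b1): Player 1 gets 6, best alternative 4; Player 2 gets 9, best alternative 7. No profitable deviation — NE.
(R1, b2): Player 1 can switch to R2 (1 → 5). Not NE.
(R1, b3): Player 1 can switch to R2 (2 → 5). Not NE.
(R1, b4): Player 1 can switch to R4 (7 → 8). Not NE.
(R1, b5): Player 1 can switch to R2 (0 → 6). Not NE.
(R2, b1): Player 1 can switch to R1 (4 → 6). Not NE.
(R2, b2): Player 1 can switch to R3 (5 → 6). Not NE.
(R2, b3): Player 1 can switch to R3 (5 → 6). Not NE.
(R2, b4): Player 1 can switch to R1 (2 → 7). Not NE.
(R3, b5): Player 1 gets 9, best alternative 6; Player 2 gets 9, best alternative 8. No profitable deviation — NE.
(The remaining 10 profiles each have a profitable deviation by the same check.)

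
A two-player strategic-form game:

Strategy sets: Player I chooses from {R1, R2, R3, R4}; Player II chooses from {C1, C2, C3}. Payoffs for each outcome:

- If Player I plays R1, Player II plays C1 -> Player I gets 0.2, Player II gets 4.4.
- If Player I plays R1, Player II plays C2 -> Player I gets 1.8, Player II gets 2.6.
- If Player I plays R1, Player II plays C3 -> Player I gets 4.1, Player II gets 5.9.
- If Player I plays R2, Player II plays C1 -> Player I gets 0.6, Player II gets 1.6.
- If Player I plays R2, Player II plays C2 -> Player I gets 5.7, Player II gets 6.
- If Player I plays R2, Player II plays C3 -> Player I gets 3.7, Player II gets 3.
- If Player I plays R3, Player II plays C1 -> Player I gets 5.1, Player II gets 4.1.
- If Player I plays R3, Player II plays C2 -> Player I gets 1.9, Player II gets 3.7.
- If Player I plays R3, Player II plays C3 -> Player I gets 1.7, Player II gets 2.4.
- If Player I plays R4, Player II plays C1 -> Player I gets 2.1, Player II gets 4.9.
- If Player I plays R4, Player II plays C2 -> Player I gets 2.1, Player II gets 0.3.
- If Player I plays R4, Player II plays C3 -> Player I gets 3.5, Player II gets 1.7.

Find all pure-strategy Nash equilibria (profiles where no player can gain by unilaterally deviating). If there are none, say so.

(R1, C3); (R2, C2); (R3, C1)

Player I against C1: payoffs 0.2, 0.6, 5.1, 2.1 → best response R3.
Player I against C2: payoffs 1.8, 5.7, 1.9, 2.1 → best response R2.
Player I against C3: payoffs 4.1, 3.7, 1.7, 3.5 → best response R1.
Player II against R1: payoffs 4.4, 2.6, 5.9 → best response C3.
Player II against R2: payoffs 1.6, 6, 3 → best response C2.
Player II against R3: payoffs 4.1, 3.7, 2.4 → best response C1.
Player II against R4: payoffs 4.9, 0.3, 1.7 → best response C1.
Mutual best responses: (R1, C3); (R2, C2); (R3, C1).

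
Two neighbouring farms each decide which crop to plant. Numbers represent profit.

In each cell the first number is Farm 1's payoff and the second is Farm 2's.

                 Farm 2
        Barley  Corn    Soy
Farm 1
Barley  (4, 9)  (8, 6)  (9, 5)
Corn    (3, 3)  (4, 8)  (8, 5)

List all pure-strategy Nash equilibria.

Mark each player's best response to every combination of opponents' strategies; a profile where every player is best-responding is a pure Nash equilibrium.
Farm 1 against Barley: payoffs 4, 3 → best response Barley.
Farm 1 against Corn: payoffs 8, 4 → best response Barley.
Farm 1 against Soy: payoffs 9, 8 → best response Barley.
Farm 2 against Barley: payoffs 9, 6, 5 → best response Barley.
Farm 2 against Corn: payoffs 3, 8, 5 → best response Corn.
Mutual best responses: (Barley, Barley).

(Barley, Barley)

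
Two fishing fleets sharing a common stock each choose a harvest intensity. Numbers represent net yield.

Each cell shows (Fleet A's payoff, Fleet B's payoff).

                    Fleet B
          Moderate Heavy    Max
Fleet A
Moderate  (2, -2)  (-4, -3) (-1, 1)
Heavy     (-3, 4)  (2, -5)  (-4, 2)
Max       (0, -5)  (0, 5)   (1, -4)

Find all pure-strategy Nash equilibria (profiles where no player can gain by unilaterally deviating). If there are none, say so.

This game has no pure Nash equilibrium.

Mark each player's best response to every combination of opponents' strategies; a profile where every player is best-responding is a pure Nash equilibrium.
Fleet A against Moderate: payoffs 2, -3, 0 → best response Moderate.
Fleet A against Heavy: payoffs -4, 2, 0 → best response Heavy.
Fleet A against Max: payoffs -1, -4, 1 → best response Max.
Fleet B against Moderate: payoffs -2, -3, 1 → best response Max.
Fleet B against Heavy: payoffs 4, -5, 2 → best response Moderate.
Fleet B against Max: payoffs -5, 5, -4 → best response Heavy.
No profile is a mutual best response for all players.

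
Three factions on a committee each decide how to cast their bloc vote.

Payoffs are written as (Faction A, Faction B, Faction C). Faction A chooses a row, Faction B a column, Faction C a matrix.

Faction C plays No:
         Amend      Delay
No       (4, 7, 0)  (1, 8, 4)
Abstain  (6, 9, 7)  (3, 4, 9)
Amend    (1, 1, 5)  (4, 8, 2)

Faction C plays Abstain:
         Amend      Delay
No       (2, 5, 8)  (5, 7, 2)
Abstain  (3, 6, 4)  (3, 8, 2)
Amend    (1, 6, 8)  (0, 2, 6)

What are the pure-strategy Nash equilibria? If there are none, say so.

(Abstain, Amend, No)

Mark each player's best response to every combination of opponents' strategies; a profile where every player is best-responding is a pure Nash equilibrium.
Faction A against (Amend, No): payoffs 4, 6, 1 → best response Abstain.
Faction A against (Amend, Abstain): payoffs 2, 3, 1 → best response Abstain.
Faction A against (Delay, No): payoffs 1, 3, 4 → best response Amend.
Faction A against (Delay, Abstain): payoffs 5, 3, 0 → best response No.
Faction B against (No, No): payoffs 7, 8 → best response Delay.
Faction B against (No, Abstain): payoffs 5, 7 → best response Delay.
Faction B against (Abstain, No): payoffs 9, 4 → best response Amend.
Faction B against (Abstain, Abstain): payoffs 6, 8 → best response Delay.
Faction B against (Amend, No): payoffs 1, 8 → best response Delay.
Faction B against (Amend, Abstain): payoffs 6, 2 → best response Amend.
Faction C against (No, Amend): payoffs 0, 8 → best response Abstain.
Faction C against (No, Delay): payoffs 4, 2 → best response No.
Faction C against (Abstain, Amend): payoffs 7, 4 → best response No.
Faction C against (Abstain, Delay): payoffs 9, 2 → best response No.
Faction C against (Amend, Amend): payoffs 5, 8 → best response Abstain.
Faction C against (Amend, Delay): payoffs 2, 6 → best response Abstain.
Mutual best responses: (Abstain, Amend, No).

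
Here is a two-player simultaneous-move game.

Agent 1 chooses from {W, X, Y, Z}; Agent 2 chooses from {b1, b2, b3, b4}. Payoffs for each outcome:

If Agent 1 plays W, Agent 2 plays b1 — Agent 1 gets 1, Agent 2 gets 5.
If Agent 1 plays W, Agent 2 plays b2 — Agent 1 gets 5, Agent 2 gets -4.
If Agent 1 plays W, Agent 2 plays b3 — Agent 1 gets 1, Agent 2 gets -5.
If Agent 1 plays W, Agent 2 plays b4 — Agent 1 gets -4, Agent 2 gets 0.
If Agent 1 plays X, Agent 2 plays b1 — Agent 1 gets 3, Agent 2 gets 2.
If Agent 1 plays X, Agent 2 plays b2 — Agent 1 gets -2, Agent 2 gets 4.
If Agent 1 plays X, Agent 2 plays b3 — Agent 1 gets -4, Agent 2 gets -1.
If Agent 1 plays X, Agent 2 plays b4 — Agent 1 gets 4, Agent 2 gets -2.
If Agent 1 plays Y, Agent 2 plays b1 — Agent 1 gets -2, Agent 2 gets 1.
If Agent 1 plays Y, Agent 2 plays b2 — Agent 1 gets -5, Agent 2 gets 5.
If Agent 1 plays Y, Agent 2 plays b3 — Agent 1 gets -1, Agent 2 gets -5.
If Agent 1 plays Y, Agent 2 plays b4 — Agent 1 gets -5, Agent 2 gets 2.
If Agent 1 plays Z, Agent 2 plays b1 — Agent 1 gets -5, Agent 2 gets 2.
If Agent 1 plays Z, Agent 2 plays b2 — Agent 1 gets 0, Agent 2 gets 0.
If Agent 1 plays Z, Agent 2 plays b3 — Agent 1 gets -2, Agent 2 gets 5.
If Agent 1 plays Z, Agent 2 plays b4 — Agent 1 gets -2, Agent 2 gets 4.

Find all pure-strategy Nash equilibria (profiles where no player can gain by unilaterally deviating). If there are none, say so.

(W, b1): Agent 1 can switch to X (1 → 3). Not NE.
(W, b2): Agent 2 can switch to b1 (-4 → 5). Not NE.
(W, b3): Agent 2 can switch to b1 (-5 → 5). Not NE.
(W, b4): Agent 1 can switch to X (-4 → 4). Not NE.
(X, b1): Agent 2 can switch to b2 (2 → 4). Not NE.
(X, b2): Agent 1 can switch to W (-2 → 5). Not NE.
(X, b3): Agent 1 can switch to W (-4 → 1). Not NE.
(X, b4): Agent 2 can switch to b1 (-2 → 2). Not NE.
(Y, b1): Agent 1 can switch to W (-2 → 1). Not NE.
(Y, b2): Agent 1 can switch to W (-5 → 5). Not NE.
(The remaining 6 profiles each have a profitable deviation by the same check.)

No pure-strategy Nash equilibrium.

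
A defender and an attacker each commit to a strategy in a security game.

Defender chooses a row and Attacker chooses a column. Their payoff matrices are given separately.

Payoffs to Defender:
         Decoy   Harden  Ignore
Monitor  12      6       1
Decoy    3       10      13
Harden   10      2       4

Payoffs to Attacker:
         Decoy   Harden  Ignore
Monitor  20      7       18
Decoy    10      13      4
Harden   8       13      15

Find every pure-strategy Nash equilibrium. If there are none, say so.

Pure-strategy Nash equilibria: (Monitor, Decoy) and (Decoy, Harden)

Mark each player's best response to every combination of opponents' strategies; a profile where every player is best-responding is a pure Nash equilibrium.
Defender against Decoy: payoffs 12, 3, 10 → best response Monitor.
Defender against Harden: payoffs 6, 10, 2 → best response Decoy.
Defender against Ignore: payoffs 1, 13, 4 → best response Decoy.
Attacker against Monitor: payoffs 20, 7, 18 → best response Decoy.
Attacker against Decoy: payoffs 10, 13, 4 → best response Harden.
Attacker against Harden: payoffs 8, 13, 15 → best response Ignore.
Mutual best responses: (Monitor, Decoy); (Decoy, Harden).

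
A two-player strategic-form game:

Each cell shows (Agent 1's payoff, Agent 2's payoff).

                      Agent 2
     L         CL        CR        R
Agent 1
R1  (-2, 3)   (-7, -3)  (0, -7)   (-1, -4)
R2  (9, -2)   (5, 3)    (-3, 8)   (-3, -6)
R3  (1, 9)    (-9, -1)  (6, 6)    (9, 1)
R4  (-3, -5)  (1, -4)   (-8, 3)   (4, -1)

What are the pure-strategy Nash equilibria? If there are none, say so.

(R1, L): Agent 1 can switch to R2 (-2 → 9). Not NE.
(R1, CL): Agent 1 can switch to R2 (-7 → 5). Not NE.
(R1, CR): Agent 1 can switch to R3 (0 → 6). Not NE.
(R1, R): Agent 1 can switch to R3 (-1 → 9). Not NE.
(R2, L): Agent 2 can switch to CL (-2 → 3). Not NE.
(R2, CL): Agent 2 can switch to CR (3 → 8). Not NE.
(R2, CR): Agent 1 can switch to R1 (-3 → 0). Not NE.
(R2, R): Agent 1 can switch to R1 (-3 → -1). Not NE.
(R3, L): Agent 1 can switch to R2 (1 → 9). Not NE.
(R3, CL): Agent 1 can switch to R1 (-9 → -7). Not NE.
(The remaining 6 profiles each have a profitable deviation by the same check.)

none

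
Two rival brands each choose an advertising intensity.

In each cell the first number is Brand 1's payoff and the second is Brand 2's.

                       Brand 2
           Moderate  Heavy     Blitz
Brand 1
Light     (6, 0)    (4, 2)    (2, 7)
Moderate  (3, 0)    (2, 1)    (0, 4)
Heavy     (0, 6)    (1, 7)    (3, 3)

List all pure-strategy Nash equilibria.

Brand 1 against Moderate: payoffs 6, 3, 0 → best response Light.
Brand 1 against Heavy: payoffs 4, 2, 1 → best response Light.
Brand 1 against Blitz: payoffs 2, 0, 3 → best response Heavy.
Brand 2 against Light: payoffs 0, 2, 7 → best response Blitz.
Brand 2 against Moderate: payoffs 0, 1, 4 → best response Blitz.
Brand 2 against Heavy: payoffs 6, 7, 3 → best response Heavy.
No profile is a mutual best response for all players.

There is no pure-strategy Nash equilibrium.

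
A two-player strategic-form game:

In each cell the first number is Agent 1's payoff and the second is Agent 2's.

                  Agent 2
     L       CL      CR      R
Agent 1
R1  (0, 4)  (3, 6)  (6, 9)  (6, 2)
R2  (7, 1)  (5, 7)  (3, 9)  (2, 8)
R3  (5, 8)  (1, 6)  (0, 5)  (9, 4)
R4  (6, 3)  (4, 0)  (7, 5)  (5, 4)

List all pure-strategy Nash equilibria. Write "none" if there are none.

(R4, CR)

For each player, find the best response to each opponent profile; mutual best responses are the pure NE.
Agent 1 against L: payoffs 0, 7, 5, 6 → best response R2.
Agent 1 against CL: payoffs 3, 5, 1, 4 → best response R2.
Agent 1 against CR: payoffs 6, 3, 0, 7 → best response R4.
Agent 1 against R: payoffs 6, 2, 9, 5 → best response R3.
Agent 2 against R1: payoffs 4, 6, 9, 2 → best response CR.
Agent 2 against R2: payoffs 1, 7, 9, 8 → best response CR.
Agent 2 against R3: payoffs 8, 6, 5, 4 → best response L.
Agent 2 against R4: payoffs 3, 0, 5, 4 → best response CR.
Mutual best responses: (R4, CR).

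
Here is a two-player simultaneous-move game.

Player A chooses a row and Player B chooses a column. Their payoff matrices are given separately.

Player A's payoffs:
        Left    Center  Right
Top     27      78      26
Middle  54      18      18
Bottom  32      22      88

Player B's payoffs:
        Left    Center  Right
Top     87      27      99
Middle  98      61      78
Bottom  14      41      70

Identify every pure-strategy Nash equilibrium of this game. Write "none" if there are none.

The pure Nash equilibria are (Middle, Left); (Bottom, Right).

Player A against Left: payoffs 27, 54, 32 → best response Middle.
Player A against Center: payoffs 78, 18, 22 → best response Top.
Player A against Right: payoffs 26, 18, 88 → best response Bottom.
Player B against Top: payoffs 87, 27, 99 → best response Right.
Player B against Middle: payoffs 98, 61, 78 → best response Left.
Player B against Bottom: payoffs 14, 41, 70 → best response Right.
Mutual best responses: (Middle, Left); (Bottom, Right).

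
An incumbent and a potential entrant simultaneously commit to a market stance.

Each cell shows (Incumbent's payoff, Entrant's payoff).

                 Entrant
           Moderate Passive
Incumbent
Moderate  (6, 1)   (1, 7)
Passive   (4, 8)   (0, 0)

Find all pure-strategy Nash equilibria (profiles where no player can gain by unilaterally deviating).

Pure NE: (Moderate, Passive)

Incumbent against Moderate: payoffs 6, 4 → best response Moderate.
Incumbent against Passive: payoffs 1, 0 → best response Moderate.
Entrant against Moderate: payoffs 1, 7 → best response Passive.
Entrant against Passive: payoffs 8, 0 → best response Moderate.
Mutual best responses: (Moderate, Passive).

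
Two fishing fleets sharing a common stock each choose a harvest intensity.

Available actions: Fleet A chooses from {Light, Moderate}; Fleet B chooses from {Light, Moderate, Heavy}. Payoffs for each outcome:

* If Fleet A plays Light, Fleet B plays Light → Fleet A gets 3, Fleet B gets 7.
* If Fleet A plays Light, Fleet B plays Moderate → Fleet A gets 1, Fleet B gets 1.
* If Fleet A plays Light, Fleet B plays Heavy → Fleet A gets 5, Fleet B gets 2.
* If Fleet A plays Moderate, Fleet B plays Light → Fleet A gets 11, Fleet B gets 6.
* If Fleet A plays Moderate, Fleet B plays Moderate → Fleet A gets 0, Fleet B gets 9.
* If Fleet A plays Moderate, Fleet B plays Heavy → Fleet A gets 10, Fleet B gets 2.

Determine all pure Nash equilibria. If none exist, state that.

Fleet A against Light: payoffs 3, 11 → best response Moderate.
Fleet A against Moderate: payoffs 1, 0 → best response Light.
Fleet A against Heavy: payoffs 5, 10 → best response Moderate.
Fleet B against Light: payoffs 7, 1, 2 → best response Light.
Fleet B against Moderate: payoffs 6, 9, 2 → best response Moderate.
No profile is a mutual best response for all players.

This game has no pure Nash equilibrium.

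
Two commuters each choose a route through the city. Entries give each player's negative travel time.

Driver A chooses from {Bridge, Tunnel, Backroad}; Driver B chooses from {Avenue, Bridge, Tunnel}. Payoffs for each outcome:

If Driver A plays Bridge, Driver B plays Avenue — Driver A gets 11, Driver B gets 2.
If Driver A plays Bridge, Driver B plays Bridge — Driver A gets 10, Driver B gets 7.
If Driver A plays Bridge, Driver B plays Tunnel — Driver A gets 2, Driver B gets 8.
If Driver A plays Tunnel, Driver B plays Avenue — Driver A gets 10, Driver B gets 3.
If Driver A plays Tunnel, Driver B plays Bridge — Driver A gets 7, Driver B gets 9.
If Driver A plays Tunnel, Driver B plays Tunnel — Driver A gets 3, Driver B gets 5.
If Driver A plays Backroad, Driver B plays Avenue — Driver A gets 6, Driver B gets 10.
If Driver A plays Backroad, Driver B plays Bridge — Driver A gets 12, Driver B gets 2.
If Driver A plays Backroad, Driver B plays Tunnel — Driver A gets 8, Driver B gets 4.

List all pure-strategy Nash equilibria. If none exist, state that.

There is no pure-strategy Nash equilibrium.

(Bridge, Avenue): Driver B can switch to Bridge (2 → 7). Not NE.
(Bridge, Bridge): Driver A can switch to Backroad (10 → 12). Not NE.
(Bridge, Tunnel): Driver A can switch to Tunnel (2 → 3). Not NE.
(Tunnel, Avenue): Driver A can switch to Bridge (10 → 11). Not NE.
(Tunnel, Bridge): Driver A can switch to Bridge (7 → 10). Not NE.
(Tunnel, Tunnel): Driver A can switch to Backroad (3 → 8). Not NE.
(Backroad, Avenue): Driver A can switch to Bridge (6 → 11). Not NE.
(Backroad, Bridge): Driver B can switch to Avenue (2 → 10). Not NE.
(Backroad, Tunnel): Driver B can switch to Avenue (4 → 10). Not NE.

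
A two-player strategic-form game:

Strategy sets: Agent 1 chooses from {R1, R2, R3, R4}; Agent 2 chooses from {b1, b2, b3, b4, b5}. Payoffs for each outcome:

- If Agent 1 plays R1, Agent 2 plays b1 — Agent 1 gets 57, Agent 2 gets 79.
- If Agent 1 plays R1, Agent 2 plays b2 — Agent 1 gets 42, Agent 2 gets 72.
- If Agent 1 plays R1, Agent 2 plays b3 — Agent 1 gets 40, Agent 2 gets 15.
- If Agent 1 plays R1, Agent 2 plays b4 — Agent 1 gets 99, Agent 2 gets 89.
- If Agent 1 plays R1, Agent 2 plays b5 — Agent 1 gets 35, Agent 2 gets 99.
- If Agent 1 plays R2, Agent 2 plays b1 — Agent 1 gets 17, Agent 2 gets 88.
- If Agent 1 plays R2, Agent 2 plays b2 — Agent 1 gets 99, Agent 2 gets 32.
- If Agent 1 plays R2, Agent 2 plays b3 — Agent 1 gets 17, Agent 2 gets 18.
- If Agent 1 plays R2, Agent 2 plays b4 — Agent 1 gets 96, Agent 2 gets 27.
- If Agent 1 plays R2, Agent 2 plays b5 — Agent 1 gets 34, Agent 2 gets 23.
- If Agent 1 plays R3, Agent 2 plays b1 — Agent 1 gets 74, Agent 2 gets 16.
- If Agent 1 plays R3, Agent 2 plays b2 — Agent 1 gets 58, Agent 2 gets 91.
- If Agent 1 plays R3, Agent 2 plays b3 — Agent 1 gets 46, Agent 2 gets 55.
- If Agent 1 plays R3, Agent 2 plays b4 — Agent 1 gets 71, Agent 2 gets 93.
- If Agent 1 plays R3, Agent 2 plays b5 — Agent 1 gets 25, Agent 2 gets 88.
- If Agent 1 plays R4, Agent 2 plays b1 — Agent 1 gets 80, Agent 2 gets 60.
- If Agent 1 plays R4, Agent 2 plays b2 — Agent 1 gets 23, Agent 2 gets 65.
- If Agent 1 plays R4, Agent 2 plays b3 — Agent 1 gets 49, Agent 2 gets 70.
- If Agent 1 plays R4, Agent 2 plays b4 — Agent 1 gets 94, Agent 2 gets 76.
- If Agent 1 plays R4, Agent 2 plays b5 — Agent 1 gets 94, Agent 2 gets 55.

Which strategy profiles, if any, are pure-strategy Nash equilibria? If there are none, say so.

No pure-strategy Nash equilibrium.

Agent 1 against b1: payoffs 57, 17, 74, 80 → best response R4.
Agent 1 against b2: payoffs 42, 99, 58, 23 → best response R2.
Agent 1 against b3: payoffs 40, 17, 46, 49 → best response R4.
Agent 1 against b4: payoffs 99, 96, 71, 94 → best response R1.
Agent 1 against b5: payoffs 35, 34, 25, 94 → best response R4.
Agent 2 against R1: payoffs 79, 72, 15, 89, 99 → best response b5.
Agent 2 against R2: payoffs 88, 32, 18, 27, 23 → best response b1.
Agent 2 against R3: payoffs 16, 91, 55, 93, 88 → best response b4.
Agent 2 against R4: payoffs 60, 65, 70, 76, 55 → best response b4.
No profile is a mutual best response for all players.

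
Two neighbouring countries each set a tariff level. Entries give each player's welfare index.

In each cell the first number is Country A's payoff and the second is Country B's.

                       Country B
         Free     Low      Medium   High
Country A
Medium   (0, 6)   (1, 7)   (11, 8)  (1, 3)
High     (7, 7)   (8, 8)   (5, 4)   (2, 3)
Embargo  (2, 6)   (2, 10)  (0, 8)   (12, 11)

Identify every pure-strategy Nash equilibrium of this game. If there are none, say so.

Pure-strategy Nash equilibria: (Medium, Medium) and (High, Low) and (Embargo, High)

(Medium, Free): Country A can switch to High (0 → 7). Not NE.
(Medium, Low): Country A can switch to High (1 → 8). Not NE.
(Medium, Medium): Country A gets 11, best alternative 5; Country B gets 8, best alternative 7. No profitable deviation — NE.
(Medium, High): Country A can switch to High (1 → 2). Not NE.
(High, Free): Country B can switch to Low (7 → 8). Not NE.
(High, Low): Country A gets 8, best alternative 2; Country B gets 8, best alternative 7. No profitable deviation — NE.
(High, Medium): Country A can switch to Medium (5 → 11). Not NE.
(High, High): Country A can switch to Embargo (2 → 12). Not NE.
(Embargo, High): Country A gets 12, best alternative 2; Country B gets 11, best alternative 10. No profitable deviation — NE.
(The remaining 3 profiles each have a profitable deviation by the same check.)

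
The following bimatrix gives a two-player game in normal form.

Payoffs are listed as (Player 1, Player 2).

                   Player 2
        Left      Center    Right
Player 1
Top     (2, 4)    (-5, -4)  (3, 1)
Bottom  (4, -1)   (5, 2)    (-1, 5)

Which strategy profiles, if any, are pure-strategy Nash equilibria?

none

Check each profile: it is a Nash equilibrium iff no player can strictly gain by switching unilaterally.
(Top, Left): Player 1 can switch to Bottom (2 → 4). Not NE.
(Top, Center): Player 1 can switch to Bottom (-5 → 5). Not NE.
(Top, Right): Player 2 can switch to Left (1 → 4). Not NE.
(Bottom, Left): Player 2 can switch to Center (-1 → 2). Not NE.
(Bottom, Center): Player 2 can switch to Right (2 → 5). Not NE.
(Bottom, Right): Player 1 can switch to Top (-1 → 3). Not NE.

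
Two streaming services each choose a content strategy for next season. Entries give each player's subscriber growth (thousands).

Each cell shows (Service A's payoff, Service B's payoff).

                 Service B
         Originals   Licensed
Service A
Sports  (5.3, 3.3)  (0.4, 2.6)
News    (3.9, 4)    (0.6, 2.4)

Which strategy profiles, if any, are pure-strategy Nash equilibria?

For each player, find the best response to each opponent profile; mutual best responses are the pure NE.
Service A against Originals: payoffs 5.3, 3.9 → best response Sports.
Service A against Licensed: payoffs 0.4, 0.6 → best response News.
Service B against Sports: payoffs 3.3, 2.6 → best response Originals.
Service B against News: payoffs 4, 2.4 → best response Originals.
Mutual best responses: (Sports, Originals).

The unique pure-strategy Nash equilibrium is (Sports, Originals).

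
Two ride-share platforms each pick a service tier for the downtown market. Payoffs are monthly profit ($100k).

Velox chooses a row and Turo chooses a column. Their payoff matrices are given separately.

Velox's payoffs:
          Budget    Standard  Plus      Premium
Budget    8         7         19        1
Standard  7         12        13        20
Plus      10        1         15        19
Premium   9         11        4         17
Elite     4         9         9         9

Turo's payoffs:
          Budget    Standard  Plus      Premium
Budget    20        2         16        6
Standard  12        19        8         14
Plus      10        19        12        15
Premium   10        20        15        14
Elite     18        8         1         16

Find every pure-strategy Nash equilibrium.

The unique pure-strategy Nash equilibrium is (Standard, Standard).

Check each profile: it is a Nash equilibrium iff no player can strictly gain by switching unilaterally.
(Budget, Budget): Velox can switch to Plus (8 → 10). Not NE.
(Budget, Standard): Velox can switch to Standard (7 → 12). Not NE.
(Budget, Plus): Turo can switch to Budget (16 → 20). Not NE.
(Budget, Premium): Velox can switch to Standard (1 → 20). Not NE.
(Standard, Budget): Velox can switch to Budget (7 → 8). Not NE.
(Standard, Standard): Velox gets 12, best alternative 11; Turo gets 19, best alternative 14. No profitable deviation — NE.
(Standard, Plus): Velox can switch to Budget (13 → 19). Not NE.
(Standard, Premium): Turo can switch to Standard (14 → 19). Not NE.
(Plus, Budget): Turo can switch to Standard (10 → 19). Not NE.
(Plus, Standard): Velox can switch to Budget (1 → 7). Not NE.
(Plus, Plus): Velox can switch to Budget (15 → 19). Not NE.
(The remaining 9 profiles each have a profitable deviation by the same check.)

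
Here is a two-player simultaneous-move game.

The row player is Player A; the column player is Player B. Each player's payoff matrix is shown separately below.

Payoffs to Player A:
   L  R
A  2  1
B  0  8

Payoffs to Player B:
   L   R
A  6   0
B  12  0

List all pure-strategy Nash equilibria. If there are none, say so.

The unique pure-strategy Nash equilibrium is (A, L).

Player A against L: payoffs 2, 0 → best response A.
Player A against R: payoffs 1, 8 → best response B.
Player B against A: payoffs 6, 0 → best response L.
Player B against B: payoffs 12, 0 → best response L.
Mutual best responses: (A, L).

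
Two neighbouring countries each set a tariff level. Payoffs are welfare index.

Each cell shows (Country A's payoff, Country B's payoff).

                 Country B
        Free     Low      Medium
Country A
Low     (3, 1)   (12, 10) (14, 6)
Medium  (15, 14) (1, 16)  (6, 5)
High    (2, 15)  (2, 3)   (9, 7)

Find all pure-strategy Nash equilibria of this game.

(Low, Free): Country A can switch to Medium (3 → 15). Not NE.
(Low, Low): Country A gets 12, best alternative 2; Country B gets 10, best alternative 6. No profitable deviation — NE.
(Low, Medium): Country B can switch to Low (6 → 10). Not NE.
(Medium, Free): Country B can switch to Low (14 → 16). Not NE.
(Medium, Low): Country A can switch to Low (1 → 12). Not NE.
(Medium, Medium): Country A can switch to Low (6 → 14). Not NE.
(High, Free): Country A can switch to Low (2 → 3). Not NE.
(High, Low): Country A can switch to Low (2 → 12). Not NE.
(High, Medium): Country A can switch to Low (9 → 14). Not NE.

The unique pure-strategy Nash equilibrium is (Low, Low).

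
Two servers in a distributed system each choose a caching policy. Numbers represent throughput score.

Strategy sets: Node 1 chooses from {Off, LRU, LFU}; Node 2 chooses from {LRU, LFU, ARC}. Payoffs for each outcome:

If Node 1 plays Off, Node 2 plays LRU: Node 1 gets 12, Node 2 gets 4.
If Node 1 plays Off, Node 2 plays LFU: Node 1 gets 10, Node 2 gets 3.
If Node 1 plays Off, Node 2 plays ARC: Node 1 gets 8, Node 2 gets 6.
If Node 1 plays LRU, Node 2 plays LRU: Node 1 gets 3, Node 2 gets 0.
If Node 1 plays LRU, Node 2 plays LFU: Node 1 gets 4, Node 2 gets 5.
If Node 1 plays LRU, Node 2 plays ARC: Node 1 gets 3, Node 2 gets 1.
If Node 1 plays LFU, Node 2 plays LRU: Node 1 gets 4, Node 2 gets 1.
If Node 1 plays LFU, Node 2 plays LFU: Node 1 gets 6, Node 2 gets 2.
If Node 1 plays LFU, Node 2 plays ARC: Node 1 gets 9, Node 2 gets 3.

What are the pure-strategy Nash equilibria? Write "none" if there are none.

(Off, LRU): Node 2 can switch to ARC (4 → 6). Not NE.
(Off, LFU): Node 2 can switch to LRU (3 → 4). Not NE.
(Off, ARC): Node 1 can switch to LFU (8 → 9). Not NE.
(LRU, LRU): Node 1 can switch to Off (3 → 12). Not NE.
(LRU, LFU): Node 1 can switch to Off (4 → 10). Not NE.
(LRU, ARC): Node 1 can switch to Off (3 → 8). Not NE.
(LFU, ARC): Node 1 gets 9, best alternative 8; Node 2 gets 3, best alternative 2. No profitable deviation — NE.
(The remaining 2 profiles each have a profitable deviation by the same check.)

Pure NE: (LFU, ARC)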